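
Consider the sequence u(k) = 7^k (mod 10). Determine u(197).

u(0) = 1,  u(1) = 7,  u(2) = 9,  u(3) = 3,  u(4) = 1.
The sequence repeats with period 4.
(197 - 0) mod 4 = 1, so u(197) = u(1) = 7.

7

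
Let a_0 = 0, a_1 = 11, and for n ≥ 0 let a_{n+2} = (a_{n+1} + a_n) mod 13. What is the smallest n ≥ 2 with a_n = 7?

4

Computing terms: a_0 = 0,  a_1 = 11,  a_2 = 11,  a_3 = 9,  a_4 = 7,  a_5 = 3,  a_6 = 10,  a_7 = 0,  a_8 = 10,  a_9 = 10,  a_{10} = 7,  a_{11} = 4,  a_{12} = 11,  a_{13} = 2,  a_{14} = 0,  a_{15} = 2,  a_{16} = 2,  a_{17} = 4,  a_{18} = 6,  a_{19} = 10,  a_{20} = 3,  a_{21} = 0,  a_{22} = 3,  a_{23} = 3,  a_{24} = 6,  a_{25} = 9,  a_{26} = 2,  a_{27} = 11,  a_{28} = 0,  a_{29} = 11.
Since (a_{28}, a_{29}) = (a_0, a_1) = (0, 11) (two consecutive terms determine the rest), the sequence is periodic with period 28.
The value 7 first appears (with n ≥ 2) at a_4.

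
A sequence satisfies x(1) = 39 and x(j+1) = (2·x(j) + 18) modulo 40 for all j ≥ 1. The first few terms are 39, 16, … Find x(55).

Computing terms: x(1) = 39,  x(2) = 16,  x(3) = 10,  x(4) = 38,  x(5) = 14,  x(6) = 6,  x(7) = 30,  x(8) = 38.
Since x(8) = x(4) = 38, the sequence is eventually periodic: after a pre-period of length 3 it cycles with period 4.
For j ≥ 4, x(j) depends only on (j - 4) mod 4. (55 - 4) mod 4 = 3, so x(55) = x(7) = 30.

30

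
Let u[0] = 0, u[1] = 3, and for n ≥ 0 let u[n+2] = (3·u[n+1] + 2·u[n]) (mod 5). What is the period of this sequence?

24

Computing terms: u[0] = 0,  u[1] = 3,  u[2] = 4,  u[3] = 3,  u[4] = 2,  u[5] = 2,  u[6] = 0,  u[7] = 4,  u[8] = 2,  u[9] = 4,  u[10] = 1,  u[11] = 1,  u[12] = 0,  u[13] = 2,  u[14] = 1,  u[15] = 2,  u[16] = 3,  u[17] = 3,  u[18] = 0,  u[19] = 1,  u[20] = 3,  u[21] = 1,  u[22] = 4,  u[23] = 4,  u[24] = 0,  u[25] = 3.
The sequence repeats with period 24.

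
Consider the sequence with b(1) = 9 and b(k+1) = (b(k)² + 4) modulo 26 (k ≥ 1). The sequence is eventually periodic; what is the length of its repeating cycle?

b(1) = 9,  b(2) = 7,  b(3) = 1,  b(4) = 5,  b(5) = 3,  b(6) = 13,  b(7) = 17,  b(8) = 7.
Since b(8) = b(2) = 7, the sequence is eventually periodic: after a pre-period of length 1 it cycles with period 6.

6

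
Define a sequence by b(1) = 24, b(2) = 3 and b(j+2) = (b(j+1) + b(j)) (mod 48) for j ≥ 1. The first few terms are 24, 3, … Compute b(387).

We have b(1) = 24,  b(2) = 3,  b(3) = 27,  b(4) = 30,  b(5) = 9,  b(6) = 39,  b(7) = 0,  b(8) = 39,  b(9) = 39,  b(10) = 30,  b(11) = 21,  b(12) = 3,  b(13) = 24,  b(14) = 27,  b(15) = 3,  b(16) = 30,  b(17) = 33,  b(18) = 15,  b(19) = 0,  b(20) = 15,  b(21) = 15,  b(22) = 30,  b(23) = 45,  b(24) = 27,  b(25) = 24,  b(26) = 3.
Since (b(25), b(26)) = (b(1), b(2)) = (24, 3) (two consecutive terms determine the rest), the sequence is periodic with period 24.
(387 - 1) mod 24 = 2, so b(387) = b(3) = 27.

27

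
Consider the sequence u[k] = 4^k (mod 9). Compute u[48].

We have u[0] = 1; u[1] = 4; u[2] = 7; u[3] = 1.
Since u[3] = u[0] = 1, the sequence is periodic with period 3.
(48 - 0) mod 3 = 0, so u[48] = u[0] = 1.

1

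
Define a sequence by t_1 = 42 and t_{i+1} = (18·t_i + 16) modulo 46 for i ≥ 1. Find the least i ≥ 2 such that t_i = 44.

Listing terms: t_1 = 42, t_2 = 36, t_3 = 20, t_4 = 8, t_5 = 22, t_6 = 44, t_7 = 26, t_8 = 24, t_9 = 34, t_{10} = 30, t_{11} = 4, t_{12} = 42.
Since t_{12} = t_1 = 42, the sequence is periodic with period 11.
The value 44 first appears (with i ≥ 2) at t_6.

6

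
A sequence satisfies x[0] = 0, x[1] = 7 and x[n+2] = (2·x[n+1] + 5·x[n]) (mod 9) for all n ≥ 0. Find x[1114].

x[0] = 0, x[1] = 7, x[2] = 5, x[3] = 0, x[4] = 7.
Since (x[3], x[4]) = (x[0], x[1]) = (0, 7) (two consecutive terms determine the rest), the sequence is periodic with period 3.
So x[1114] = x[0 + ((1114-0) mod 3)] = x[1] = 7.

7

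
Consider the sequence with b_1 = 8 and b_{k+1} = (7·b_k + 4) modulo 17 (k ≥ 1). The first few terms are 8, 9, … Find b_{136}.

Computing terms: b_1 = 8,  b_2 = 9,  b_3 = 16,  b_4 = 14,  b_5 = 0,  b_6 = 4,  b_7 = 15,  b_8 = 7,  b_9 = 2,  b_{10} = 1,  b_{11} = 11,  b_{12} = 13,  b_{13} = 10,  b_{14} = 6,  b_{15} = 12,  b_{16} = 3,  b_{17} = 8.
Since b_{17} = b_1 = 8, the sequence is periodic with period 16.
So b_{136} = b_{1 + ((136-1) mod 16)} = b_8 = 7.

7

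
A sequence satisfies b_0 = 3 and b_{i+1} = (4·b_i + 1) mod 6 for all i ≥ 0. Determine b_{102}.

3

Listing terms: b_0 = 3; b_1 = 1; b_2 = 5; b_3 = 3.
The sequence repeats with period 3.
(102 - 0) mod 3 = 0, so b_{102} = b_0 = 3.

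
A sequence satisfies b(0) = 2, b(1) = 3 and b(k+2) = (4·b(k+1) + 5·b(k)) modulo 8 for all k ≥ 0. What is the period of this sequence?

Listing terms: b(0) = 2, b(1) = 3, b(2) = 6, b(3) = 7, b(4) = 2, b(5) = 3.
Since (b(4), b(5)) = (b(0), b(1)) = (2, 3) (two consecutive terms determine the rest), the sequence is periodic with period 4.

4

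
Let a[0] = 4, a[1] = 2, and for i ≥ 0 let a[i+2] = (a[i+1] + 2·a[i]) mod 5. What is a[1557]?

We have a[0] = 4, a[1] = 2, a[2] = 0, a[3] = 4, a[4] = 4, a[5] = 2.
The sequence repeats with period 4.
(1557 - 0) mod 4 = 1, so a[1557] = a[1] = 2.

2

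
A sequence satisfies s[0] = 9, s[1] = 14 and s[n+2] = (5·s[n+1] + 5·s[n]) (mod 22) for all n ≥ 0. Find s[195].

5

Computing terms: s[0] = 9; s[1] = 14; s[2] = 5; s[3] = 7; s[4] = 16; s[5] = 5; s[6] = 17; s[7] = 0; s[8] = 19; s[9] = 7; s[10] = 20; s[11] = 3; s[12] = 5; s[13] = 18; s[14] = 5; s[15] = 5; s[16] = 6; s[17] = 11; s[18] = 19; s[19] = 18; s[20] = 9; s[21] = 3; s[22] = 16; s[23] = 7; s[24] = 5; s[25] = 16; s[26] = 17; s[27] = 11; s[28] = 8; s[29] = 7; s[30] = 9; s[31] = 14.
Since (s[30], s[31]) = (s[0], s[1]) = (9, 14) (two consecutive terms determine the rest), the sequence is periodic with period 30.
So s[195] = s[0 + ((195-0) mod 30)] = s[15] = 5.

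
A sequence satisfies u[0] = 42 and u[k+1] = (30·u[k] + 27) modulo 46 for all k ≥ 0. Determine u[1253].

u[0] = 42; u[1] = 45; u[2] = 43; u[3] = 29; u[4] = 23; u[5] = 27; u[6] = 9; u[7] = 21; u[8] = 13; u[9] = 3; u[10] = 25; u[11] = 41; u[12] = 15; u[13] = 17; u[14] = 31; u[15] = 37; u[16] = 33; u[17] = 5; u[18] = 39; u[19] = 1; u[20] = 11; u[21] = 35; u[22] = 19; u[23] = 45.
Since u[23] = u[1] = 45, the sequence is eventually periodic: after a pre-period of length 1 it cycles with period 22.
For k ≥ 1, u[k] depends only on (k - 1) mod 22. (1253 - 1) mod 22 = 20, so u[1253] = u[21] = 35.

35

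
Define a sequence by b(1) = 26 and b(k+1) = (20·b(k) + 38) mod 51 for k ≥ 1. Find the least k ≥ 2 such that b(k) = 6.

4

We have b(1) = 26,  b(2) = 48,  b(3) = 29,  b(4) = 6,  b(5) = 5,  b(6) = 36,  b(7) = 44,  b(8) = 0,  b(9) = 38,  b(10) = 33,  b(11) = 35,  b(12) = 24,  b(13) = 8,  b(14) = 45,  b(15) = 20,  b(16) = 30,  b(17) = 26.
Since b(17) = b(1) = 26, the sequence is periodic with period 16.
The value 6 first appears (with k ≥ 2) at b(4).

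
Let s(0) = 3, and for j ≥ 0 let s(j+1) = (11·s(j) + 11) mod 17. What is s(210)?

2

Listing terms: s(0) = 3, s(1) = 10, s(2) = 2, s(3) = 16, s(4) = 0, s(5) = 11, s(6) = 13, s(7) = 1, s(8) = 5, s(9) = 15, s(10) = 6, s(11) = 9, s(12) = 8, s(13) = 14, s(14) = 12, s(15) = 7, s(16) = 3.
The sequence repeats with period 16.
(210 - 0) mod 16 = 2, so s(210) = s(2) = 2.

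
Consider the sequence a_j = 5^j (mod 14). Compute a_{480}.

1

Listing terms: a_1 = 5,  a_2 = 11,  a_3 = 13,  a_4 = 9,  a_5 = 3,  a_6 = 1,  a_7 = 5.
The sequence repeats with period 6.
(480 - 1) mod 6 = 5, so a_{480} = a_6 = 1.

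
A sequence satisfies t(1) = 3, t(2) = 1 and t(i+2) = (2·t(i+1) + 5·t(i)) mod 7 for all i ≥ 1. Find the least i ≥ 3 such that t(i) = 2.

t(1) = 3, t(2) = 1, t(3) = 3, t(4) = 4, t(5) = 2, t(6) = 3, t(7) = 2, t(8) = 5, t(9) = 6, t(10) = 2, t(11) = 6, t(12) = 1, t(13) = 4, t(14) = 6, t(15) = 4, t(16) = 3, t(17) = 5, t(18) = 4, t(19) = 5, t(20) = 2, t(21) = 1, t(22) = 5, t(23) = 1, t(24) = 6, t(25) = 3, t(26) = 1.
The sequence repeats with period 24.
The value 2 first appears (with i ≥ 3) at t(5).

5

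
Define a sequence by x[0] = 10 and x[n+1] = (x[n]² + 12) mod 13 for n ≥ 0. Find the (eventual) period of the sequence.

3

Listing terms: x[0] = 10,  x[1] = 8,  x[2] = 11,  x[3] = 3,  x[4] = 8.
Since x[4] = x[1] = 8, the sequence is eventually periodic: after a pre-period of length 1 it cycles with period 3.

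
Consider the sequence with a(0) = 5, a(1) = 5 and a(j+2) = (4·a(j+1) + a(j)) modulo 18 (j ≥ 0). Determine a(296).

a(0) = 5,  a(1) = 5,  a(2) = 7,  a(3) = 15,  a(4) = 13,  a(5) = 13,  a(6) = 11,  a(7) = 3,  a(8) = 5,  a(9) = 5.
The sequence repeats with period 8.
(296 - 0) mod 8 = 0, so a(296) = a(0) = 5.

5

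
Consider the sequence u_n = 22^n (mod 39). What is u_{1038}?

1

Listing terms: u_1 = 22, u_2 = 16, u_3 = 1, u_4 = 22.
Since u_4 = u_1 = 22, the sequence is periodic with period 3.
So u_{1038} = u_{1 + ((1038-1) mod 3)} = u_3 = 1.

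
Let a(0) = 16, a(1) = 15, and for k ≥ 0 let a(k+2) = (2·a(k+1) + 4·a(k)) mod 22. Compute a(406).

We have a(0) = 16; a(1) = 15; a(2) = 6; a(3) = 6; a(4) = 14; a(5) = 8; a(6) = 6; a(7) = 0; a(8) = 2; a(9) = 4; a(10) = 16; a(11) = 4; a(12) = 6; a(13) = 6.
Since (a(12), a(13)) = (a(2), a(3)) = (6, 6) (two consecutive terms determine the rest), the sequence is eventually periodic: after a pre-period of length 2 it cycles with period 10.
For k ≥ 2, a(k) depends only on (k - 2) mod 10. (406 - 2) mod 10 = 4, so a(406) = a(6) = 6.

6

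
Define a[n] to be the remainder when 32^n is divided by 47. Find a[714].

We have a[1] = 32, a[2] = 37, a[3] = 9, a[4] = 6, a[5] = 4, a[6] = 34, a[7] = 7, a[8] = 36, a[9] = 24, a[10] = 16, a[11] = 42, a[12] = 28, a[13] = 3, a[14] = 2, a[15] = 17, a[16] = 27, a[17] = 18, a[18] = 12, a[19] = 8, a[20] = 21, a[21] = 14, a[22] = 25, a[23] = 1, a[24] = 32.
The sequence repeats with period 23.
So a[714] = a[1 + ((714-1) mod 23)] = a[1] = 32.

32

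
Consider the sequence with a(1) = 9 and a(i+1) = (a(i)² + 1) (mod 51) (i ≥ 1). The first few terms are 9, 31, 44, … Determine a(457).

26

Computing terms: a(1) = 9, a(2) = 31, a(3) = 44, a(4) = 50, a(5) = 2, a(6) = 5, a(7) = 26, a(8) = 14, a(9) = 44.
Since a(9) = a(3) = 44, the sequence is eventually periodic: after a pre-period of length 2 it cycles with period 6.
For i ≥ 3, a(i) depends only on (i - 3) mod 6. (457 - 3) mod 6 = 4, so a(457) = a(7) = 26.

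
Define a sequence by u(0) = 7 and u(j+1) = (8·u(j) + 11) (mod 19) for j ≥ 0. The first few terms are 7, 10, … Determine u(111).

17

u(0) = 7,  u(1) = 10,  u(2) = 15,  u(3) = 17,  u(4) = 14,  u(5) = 9,  u(6) = 7.
The sequence repeats with period 6.
(111 - 0) mod 6 = 3, so u(111) = u(3) = 17.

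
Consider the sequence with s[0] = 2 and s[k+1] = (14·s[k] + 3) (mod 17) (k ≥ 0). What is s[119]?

4

s[0] = 2,  s[1] = 14,  s[2] = 12,  s[3] = 1,  s[4] = 0,  s[5] = 3,  s[6] = 11,  s[7] = 4,  s[8] = 8,  s[9] = 13,  s[10] = 15,  s[11] = 9,  s[12] = 10,  s[13] = 7,  s[14] = 16,  s[15] = 6,  s[16] = 2.
Since s[16] = s[0] = 2, the sequence is periodic with period 16.
(119 - 0) mod 16 = 7, so s[119] = s[7] = 4.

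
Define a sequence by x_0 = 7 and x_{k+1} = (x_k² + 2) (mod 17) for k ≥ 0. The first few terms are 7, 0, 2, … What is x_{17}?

Computing terms: x_0 = 7,  x_1 = 0,  x_2 = 2,  x_3 = 6,  x_4 = 4,  x_5 = 1,  x_6 = 3,  x_7 = 11,  x_8 = 4.
Since x_8 = x_4 = 4, the sequence is eventually periodic: after a pre-period of length 4 it cycles with period 4.
For k ≥ 4, x_k depends only on (k - 4) mod 4. (17 - 4) mod 4 = 1, so x_{17} = x_5 = 1.

1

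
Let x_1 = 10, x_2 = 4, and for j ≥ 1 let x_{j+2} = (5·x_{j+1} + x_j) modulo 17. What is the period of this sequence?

36

Listing terms: x_1 = 10, x_2 = 4, x_3 = 13, x_4 = 1, x_5 = 1, x_6 = 6, x_7 = 14, x_8 = 8, x_9 = 3, x_{10} = 6, x_{11} = 16, x_{12} = 1, x_{13} = 4, x_{14} = 4, x_{15} = 7, x_{16} = 5, x_{17} = 15, x_{18} = 12, x_{19} = 7, x_{20} = 13, x_{21} = 4, x_{22} = 16, x_{23} = 16, x_{24} = 11, x_{25} = 3, x_{26} = 9, x_{27} = 14, x_{28} = 11, x_{29} = 1, x_{30} = 16, x_{31} = 13, x_{32} = 13, x_{33} = 10, x_{34} = 12, x_{35} = 2, x_{36} = 5, x_{37} = 10, x_{38} = 4.
Since (x_{37}, x_{38}) = (x_1, x_2) = (10, 4) (two consecutive terms determine the rest), the sequence is periodic with period 36.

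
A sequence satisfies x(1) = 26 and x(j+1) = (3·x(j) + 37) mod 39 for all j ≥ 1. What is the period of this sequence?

x(1) = 26,  x(2) = 37,  x(3) = 31,  x(4) = 13,  x(5) = 37.
Since x(5) = x(2) = 37, the sequence is eventually periodic: after a pre-period of length 1 it cycles with period 3.

3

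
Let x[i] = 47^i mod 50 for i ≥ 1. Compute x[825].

Listing terms: x[1] = 47; x[2] = 9; x[3] = 23; x[4] = 31; x[5] = 7; x[6] = 29; x[7] = 13; x[8] = 11; x[9] = 17; x[10] = 49; x[11] = 3; x[12] = 41; x[13] = 27; x[14] = 19; x[15] = 43; x[16] = 21; x[17] = 37; x[18] = 39; x[19] = 33; x[20] = 1; x[21] = 47.
Since x[21] = x[1] = 47, the sequence is periodic with period 20.
(825 - 1) mod 20 = 4, so x[825] = x[5] = 7.

7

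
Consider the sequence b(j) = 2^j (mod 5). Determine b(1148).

b(0) = 1, b(1) = 2, b(2) = 4, b(3) = 3, b(4) = 1.
Since b(4) = b(0) = 1, the sequence is periodic with period 4.
(1148 - 0) mod 4 = 0, so b(1148) = b(0) = 1.

1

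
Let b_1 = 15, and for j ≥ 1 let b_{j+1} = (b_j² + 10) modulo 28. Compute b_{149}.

Computing terms: b_1 = 15; b_2 = 11; b_3 = 19; b_4 = 7; b_5 = 3; b_6 = 19.
Since b_6 = b_3 = 19, the sequence is eventually periodic: after a pre-period of length 2 it cycles with period 3.
For j ≥ 3, b_j depends only on (j - 3) mod 3. (149 - 3) mod 3 = 2, so b_{149} = b_5 = 3.

3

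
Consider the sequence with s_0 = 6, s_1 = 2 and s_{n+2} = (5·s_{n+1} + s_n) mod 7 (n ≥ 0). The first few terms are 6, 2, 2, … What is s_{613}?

2

s_0 = 6, s_1 = 2, s_2 = 2, s_3 = 5, s_4 = 6, s_5 = 0, s_6 = 6, s_7 = 2.
The sequence repeats with period 6.
(613 - 0) mod 6 = 1, so s_{613} = s_1 = 2.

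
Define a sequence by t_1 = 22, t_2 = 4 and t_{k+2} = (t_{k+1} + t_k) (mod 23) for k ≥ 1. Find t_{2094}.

Computing terms: t_1 = 22; t_2 = 4; t_3 = 3; t_4 = 7; t_5 = 10; t_6 = 17; t_7 = 4; t_8 = 21; t_9 = 2; t_{10} = 0; t_{11} = 2; t_{12} = 2; t_{13} = 4; t_{14} = 6; t_{15} = 10; t_{16} = 16; t_{17} = 3; t_{18} = 19; t_{19} = 22; t_{20} = 18; t_{21} = 17; t_{22} = 12; t_{23} = 6; t_{24} = 18; t_{25} = 1; t_{26} = 19; t_{27} = 20; t_{28} = 16; t_{29} = 13; t_{30} = 6; t_{31} = 19; t_{32} = 2; t_{33} = 21; t_{34} = 0; t_{35} = 21; t_{36} = 21; t_{37} = 19; t_{38} = 17; t_{39} = 13; t_{40} = 7; t_{41} = 20; t_{42} = 4; t_{43} = 1; t_{44} = 5; t_{45} = 6; t_{46} = 11; t_{47} = 17; t_{48} = 5; t_{49} = 22; t_{50} = 4.
The sequence repeats with period 48.
(2094 - 1) mod 48 = 29, so t_{2094} = t_{30} = 6.

6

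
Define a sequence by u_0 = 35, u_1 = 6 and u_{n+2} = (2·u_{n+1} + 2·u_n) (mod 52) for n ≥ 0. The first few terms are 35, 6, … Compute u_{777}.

Computing terms: u_0 = 35; u_1 = 6; u_2 = 30; u_3 = 20; u_4 = 48; u_5 = 32; u_6 = 4; u_7 = 20; u_8 = 48.
Since (u_7, u_8) = (u_3, u_4) = (20, 48) (two consecutive terms determine the rest), the sequence is eventually periodic: after a pre-period of length 3 it cycles with period 4.
For n ≥ 3, u_n depends only on (n - 3) mod 4. (777 - 3) mod 4 = 2, so u_{777} = u_5 = 32.

32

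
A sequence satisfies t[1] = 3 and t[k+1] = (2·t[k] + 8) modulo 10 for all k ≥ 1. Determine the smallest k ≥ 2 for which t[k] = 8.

5

Computing terms: t[1] = 3; t[2] = 4; t[3] = 6; t[4] = 0; t[5] = 8; t[6] = 4.
Since t[6] = t[2] = 4, the sequence is eventually periodic: after a pre-period of length 1 it cycles with period 4.
The value 8 first appears (with k ≥ 2) at t[5].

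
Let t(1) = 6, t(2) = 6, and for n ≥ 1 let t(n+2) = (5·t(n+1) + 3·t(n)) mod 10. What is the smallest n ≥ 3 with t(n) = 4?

5

Computing terms: t(1) = 6; t(2) = 6; t(3) = 8; t(4) = 8; t(5) = 4; t(6) = 4; t(7) = 2; t(8) = 2; t(9) = 6; t(10) = 6.
The sequence repeats with period 8.
The value 4 first appears (with n ≥ 3) at t(5).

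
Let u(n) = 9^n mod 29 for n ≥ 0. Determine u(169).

u(0) = 1, u(1) = 9, u(2) = 23, u(3) = 4, u(4) = 7, u(5) = 5, u(6) = 16, u(7) = 28, u(8) = 20, u(9) = 6, u(10) = 25, u(11) = 22, u(12) = 24, u(13) = 13, u(14) = 1.
The sequence repeats with period 14.
(169 - 0) mod 14 = 1, so u(169) = u(1) = 9.

9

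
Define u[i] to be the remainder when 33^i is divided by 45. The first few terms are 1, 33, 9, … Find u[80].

36

Listing terms: u[0] = 1,  u[1] = 33,  u[2] = 9,  u[3] = 27,  u[4] = 36,  u[5] = 18,  u[6] = 9.
Since u[6] = u[2] = 9, the sequence is eventually periodic: after a pre-period of length 2 it cycles with period 4.
For i ≥ 2, u[i] depends only on (i - 2) mod 4. (80 - 2) mod 4 = 2, so u[80] = u[4] = 36.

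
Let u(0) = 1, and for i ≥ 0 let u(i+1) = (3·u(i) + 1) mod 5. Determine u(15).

Listing terms: u(0) = 1,  u(1) = 4,  u(2) = 3,  u(3) = 0,  u(4) = 1.
The sequence repeats with period 4.
So u(15) = u(0 + ((15-0) mod 4)) = u(3) = 0.

0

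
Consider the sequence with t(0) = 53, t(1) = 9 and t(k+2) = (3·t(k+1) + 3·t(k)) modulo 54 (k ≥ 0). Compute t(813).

27

Listing terms: t(0) = 53, t(1) = 9, t(2) = 24, t(3) = 45, t(4) = 45, t(5) = 0, t(6) = 27, t(7) = 27, t(8) = 0, t(9) = 27.
Since (t(8), t(9)) = (t(5), t(6)) = (0, 27) (two consecutive terms determine the rest), the sequence is eventually periodic: after a pre-period of length 5 it cycles with period 3.
For k ≥ 5, t(k) depends only on (k - 5) mod 3. (813 - 5) mod 3 = 1, so t(813) = t(6) = 27.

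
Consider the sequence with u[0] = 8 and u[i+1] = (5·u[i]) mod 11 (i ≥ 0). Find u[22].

Listing terms: u[0] = 8, u[1] = 7, u[2] = 2, u[3] = 10, u[4] = 6, u[5] = 8.
Since u[5] = u[0] = 8, the sequence is periodic with period 5.
(22 - 0) mod 5 = 2, so u[22] = u[2] = 2.

2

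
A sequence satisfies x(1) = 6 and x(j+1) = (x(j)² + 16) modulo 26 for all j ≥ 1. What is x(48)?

16

x(1) = 6; x(2) = 0; x(3) = 16; x(4) = 12; x(5) = 4; x(6) = 6.
The sequence repeats with period 5.
(48 - 1) mod 5 = 2, so x(48) = x(3) = 16.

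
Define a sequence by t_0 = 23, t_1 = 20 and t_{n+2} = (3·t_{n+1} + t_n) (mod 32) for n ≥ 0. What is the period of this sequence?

t_0 = 23,  t_1 = 20,  t_2 = 19,  t_3 = 13,  t_4 = 26,  t_5 = 27,  t_6 = 11,  t_7 = 28,  t_8 = 31,  t_9 = 25,  t_{10} = 10,  t_{11} = 23,  t_{12} = 15,  t_{13} = 4,  t_{14} = 27,  t_{15} = 21,  t_{16} = 26,  t_{17} = 3,  t_{18} = 3,  t_{19} = 12,  t_{20} = 7,  t_{21} = 1,  t_{22} = 10,  t_{23} = 31,  t_{24} = 7,  t_{25} = 20,  t_{26} = 3,  t_{27} = 29,  t_{28} = 26,  t_{29} = 11,  t_{30} = 27,  t_{31} = 28,  t_{32} = 15,  t_{33} = 9,  t_{34} = 10,  t_{35} = 7,  t_{36} = 31,  t_{37} = 4,  t_{38} = 11,  t_{39} = 5,  t_{40} = 26,  t_{41} = 19,  t_{42} = 19,  t_{43} = 12,  t_{44} = 23,  t_{45} = 17,  t_{46} = 10,  t_{47} = 15,  t_{48} = 23,  t_{49} = 20.
The sequence repeats with period 48.

48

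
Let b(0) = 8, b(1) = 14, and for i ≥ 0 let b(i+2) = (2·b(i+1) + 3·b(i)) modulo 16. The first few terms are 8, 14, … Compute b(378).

4

b(0) = 8; b(1) = 14; b(2) = 4; b(3) = 2; b(4) = 0; b(5) = 6; b(6) = 12; b(7) = 10; b(8) = 8; b(9) = 14.
The sequence repeats with period 8.
So b(378) = b(0 + ((378-0) mod 8)) = b(2) = 4.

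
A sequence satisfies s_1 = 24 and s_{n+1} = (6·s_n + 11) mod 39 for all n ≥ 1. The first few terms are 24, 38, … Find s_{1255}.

8

s_1 = 24; s_2 = 38; s_3 = 5; s_4 = 2; s_5 = 23; s_6 = 32; s_7 = 8; s_8 = 20; s_9 = 14; s_{10} = 17; s_{11} = 35; s_{12} = 26; s_{13} = 11; s_{14} = 38.
Since s_{14} = s_2 = 38, the sequence is eventually periodic: after a pre-period of length 1 it cycles with period 12.
For n ≥ 2, s_n depends only on (n - 2) mod 12. (1255 - 2) mod 12 = 5, so s_{1255} = s_7 = 8.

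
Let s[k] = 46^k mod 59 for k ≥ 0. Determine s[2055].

12

We have s[0] = 1,  s[1] = 46,  s[2] = 51,  s[3] = 45,  s[4] = 5,  s[5] = 53,  s[6] = 19,  s[7] = 48,  s[8] = 25,  s[9] = 29,  s[10] = 36,  s[11] = 4,  s[12] = 7,  s[13] = 27,  s[14] = 3,  s[15] = 20,  s[16] = 35,  s[17] = 17,  s[18] = 15,  s[19] = 41,  s[20] = 57,  s[21] = 26,  s[22] = 16,  s[23] = 28,  s[24] = 49,  s[25] = 12,  s[26] = 21,  s[27] = 22,  s[28] = 9,  s[29] = 1.
Since s[29] = s[0] = 1, the sequence is periodic with period 29.
(2055 - 0) mod 29 = 25, so s[2055] = s[25] = 12.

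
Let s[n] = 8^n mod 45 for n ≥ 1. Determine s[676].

1

Listing terms: s[1] = 8,  s[2] = 19,  s[3] = 17,  s[4] = 1,  s[5] = 8.
The sequence repeats with period 4.
(676 - 1) mod 4 = 3, so s[676] = s[4] = 1.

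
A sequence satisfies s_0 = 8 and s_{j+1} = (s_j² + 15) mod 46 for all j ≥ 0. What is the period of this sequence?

s_0 = 8,  s_1 = 33,  s_2 = 0,  s_3 = 15,  s_4 = 10,  s_5 = 23,  s_6 = 38,  s_7 = 33.
Since s_7 = s_1 = 33, the sequence is eventually periodic: after a pre-period of length 1 it cycles with period 6.

6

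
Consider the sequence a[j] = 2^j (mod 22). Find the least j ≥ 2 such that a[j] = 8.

Computing terms: a[1] = 2, a[2] = 4, a[3] = 8, a[4] = 16, a[5] = 10, a[6] = 20, a[7] = 18, a[8] = 14, a[9] = 6, a[10] = 12, a[11] = 2.
Since a[11] = a[1] = 2, the sequence is periodic with period 10.
The value 8 first appears (with j ≥ 2) at a[3].

3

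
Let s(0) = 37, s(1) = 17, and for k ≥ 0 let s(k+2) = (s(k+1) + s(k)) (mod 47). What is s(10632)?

39

Listing terms: s(0) = 37, s(1) = 17, s(2) = 7, s(3) = 24, s(4) = 31, s(5) = 8, s(6) = 39, s(7) = 0, s(8) = 39, s(9) = 39, s(10) = 31, s(11) = 23, s(12) = 7, s(13) = 30, s(14) = 37, s(15) = 20, s(16) = 10, s(17) = 30, s(18) = 40, s(19) = 23, s(20) = 16, s(21) = 39, s(22) = 8, s(23) = 0, s(24) = 8, s(25) = 8, s(26) = 16, s(27) = 24, s(28) = 40, s(29) = 17, s(30) = 10, s(31) = 27, s(32) = 37, s(33) = 17.
The sequence repeats with period 32.
(10632 - 0) mod 32 = 8, so s(10632) = s(8) = 39.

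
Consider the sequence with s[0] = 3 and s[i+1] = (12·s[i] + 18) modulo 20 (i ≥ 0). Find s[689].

s[0] = 3,  s[1] = 14,  s[2] = 6,  s[3] = 10,  s[4] = 18,  s[5] = 14.
Since s[5] = s[1] = 14, the sequence is eventually periodic: after a pre-period of length 1 it cycles with period 4.
For i ≥ 1, s[i] depends only on (i - 1) mod 4. (689 - 1) mod 4 = 0, so s[689] = s[1] = 14.

14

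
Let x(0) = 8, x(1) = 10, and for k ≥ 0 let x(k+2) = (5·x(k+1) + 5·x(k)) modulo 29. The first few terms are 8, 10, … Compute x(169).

We have x(0) = 8,  x(1) = 10,  x(2) = 3,  x(3) = 7,  x(4) = 21,  x(5) = 24,  x(6) = 22,  x(7) = 27,  x(8) = 13,  x(9) = 26,  x(10) = 21,  x(11) = 3,  x(12) = 4,  x(13) = 6,  x(14) = 21,  x(15) = 19,  x(16) = 26,  x(17) = 22,  x(18) = 8,  x(19) = 5,  x(20) = 7,  x(21) = 2,  x(22) = 16,  x(23) = 3,  x(24) = 8,  x(25) = 26,  x(26) = 25,  x(27) = 23,  x(28) = 8,  x(29) = 10.
Since (x(28), x(29)) = (x(0), x(1)) = (8, 10) (two consecutive terms determine the rest), the sequence is periodic with period 28.
(169 - 0) mod 28 = 1, so x(169) = x(1) = 10.

10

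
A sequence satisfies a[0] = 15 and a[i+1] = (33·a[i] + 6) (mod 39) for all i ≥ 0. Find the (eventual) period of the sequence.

12

a[0] = 15, a[1] = 33, a[2] = 3, a[3] = 27, a[4] = 0, a[5] = 6, a[6] = 9, a[7] = 30, a[8] = 21, a[9] = 36, a[10] = 24, a[11] = 18, a[12] = 15.
Since a[12] = a[0] = 15, the sequence is periodic with period 12.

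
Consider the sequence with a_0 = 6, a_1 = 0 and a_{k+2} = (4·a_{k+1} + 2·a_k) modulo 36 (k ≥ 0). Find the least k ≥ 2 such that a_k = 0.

Computing terms: a_0 = 6, a_1 = 0, a_2 = 12, a_3 = 12, a_4 = 0, a_5 = 24, a_6 = 24, a_7 = 0, a_8 = 12.
Since (a_7, a_8) = (a_1, a_2) = (0, 12) (two consecutive terms determine the rest), the sequence is eventually periodic: after a pre-period of length 1 it cycles with period 6.
The value 0 first appears (with k ≥ 2) at a_4.

4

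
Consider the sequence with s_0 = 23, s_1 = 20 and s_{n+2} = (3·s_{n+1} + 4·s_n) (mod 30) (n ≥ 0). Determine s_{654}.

26

We have s_0 = 23; s_1 = 20; s_2 = 2; s_3 = 26; s_4 = 26; s_5 = 2; s_6 = 20; s_7 = 8; s_8 = 14; s_9 = 14; s_{10} = 8; s_{11} = 20; s_{12} = 2.
Since (s_{11}, s_{12}) = (s_1, s_2) = (20, 2) (two consecutive terms determine the rest), the sequence is eventually periodic: after a pre-period of length 1 it cycles with period 10.
For n ≥ 1, s_n depends only on (n - 1) mod 10. (654 - 1) mod 10 = 3, so s_{654} = s_4 = 26.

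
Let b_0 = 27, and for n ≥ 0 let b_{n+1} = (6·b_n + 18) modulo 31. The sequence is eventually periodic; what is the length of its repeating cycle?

We have b_0 = 27,  b_1 = 25,  b_2 = 13,  b_3 = 3,  b_4 = 5,  b_5 = 17,  b_6 = 27.
Since b_6 = b_0 = 27, the sequence is periodic with period 6.

6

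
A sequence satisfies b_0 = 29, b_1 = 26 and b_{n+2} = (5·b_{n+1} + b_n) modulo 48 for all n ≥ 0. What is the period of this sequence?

Listing terms: b_0 = 29; b_1 = 26; b_2 = 15; b_3 = 5; b_4 = 40; b_5 = 13; b_6 = 9; b_7 = 10; b_8 = 11; b_9 = 17; b_{10} = 0; b_{11} = 17; b_{12} = 37; b_{13} = 10; b_{14} = 39; b_{15} = 13; b_{16} = 8; b_{17} = 5; b_{18} = 33; b_{19} = 26; b_{20} = 19; b_{21} = 25; b_{22} = 0; b_{23} = 25; b_{24} = 29; b_{25} = 26.
The sequence repeats with period 24.

24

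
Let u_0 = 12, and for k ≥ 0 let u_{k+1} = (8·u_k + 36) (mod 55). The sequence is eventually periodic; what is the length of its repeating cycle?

10

Computing terms: u_0 = 12; u_1 = 22; u_2 = 47; u_3 = 27; u_4 = 32; u_5 = 17; u_6 = 7; u_7 = 37; u_8 = 2; u_9 = 52; u_{10} = 12.
Since u_{10} = u_0 = 12, the sequence is periodic with period 10.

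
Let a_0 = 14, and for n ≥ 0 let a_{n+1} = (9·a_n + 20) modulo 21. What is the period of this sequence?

3

a_0 = 14,  a_1 = 20,  a_2 = 11,  a_3 = 14.
Since a_3 = a_0 = 14, the sequence is periodic with period 3.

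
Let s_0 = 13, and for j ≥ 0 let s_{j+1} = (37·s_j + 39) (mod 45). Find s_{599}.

37

s_0 = 13, s_1 = 25, s_2 = 19, s_3 = 22, s_4 = 43, s_5 = 10, s_6 = 4, s_7 = 7, s_8 = 28, s_9 = 40, s_{10} = 34, s_{11} = 37, s_{12} = 13.
The sequence repeats with period 12.
So s_{599} = s_{0 + ((599-0) mod 12)} = s_{11} = 37.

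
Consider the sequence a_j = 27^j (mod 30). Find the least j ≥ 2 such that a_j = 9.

2

a_1 = 27; a_2 = 9; a_3 = 3; a_4 = 21; a_5 = 27.
Since a_5 = a_1 = 27, the sequence is periodic with period 4.
The value 9 first appears (with j ≥ 2) at a_2.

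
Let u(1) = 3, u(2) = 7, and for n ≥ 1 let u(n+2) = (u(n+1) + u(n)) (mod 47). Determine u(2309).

27

u(1) = 3, u(2) = 7, u(3) = 10, u(4) = 17, u(5) = 27, u(6) = 44, u(7) = 24, u(8) = 21, u(9) = 45, u(10) = 19, u(11) = 17, u(12) = 36, u(13) = 6, u(14) = 42, u(15) = 1, u(16) = 43, u(17) = 44, u(18) = 40, u(19) = 37, u(20) = 30, u(21) = 20, u(22) = 3, u(23) = 23, u(24) = 26, u(25) = 2, u(26) = 28, u(27) = 30, u(28) = 11, u(29) = 41, u(30) = 5, u(31) = 46, u(32) = 4, u(33) = 3, u(34) = 7.
The sequence repeats with period 32.
So u(2309) = u(1 + ((2309-1) mod 32)) = u(5) = 27.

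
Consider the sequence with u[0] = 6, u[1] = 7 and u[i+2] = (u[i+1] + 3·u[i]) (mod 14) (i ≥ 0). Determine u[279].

10

We have u[0] = 6, u[1] = 7, u[2] = 11, u[3] = 4, u[4] = 9, u[5] = 7, u[6] = 6, u[7] = 13, u[8] = 3, u[9] = 0, u[10] = 9, u[11] = 9, u[12] = 8, u[13] = 7, u[14] = 3, u[15] = 10, u[16] = 5, u[17] = 7, u[18] = 8, u[19] = 1, u[20] = 11, u[21] = 0, u[22] = 5, u[23] = 5, u[24] = 6, u[25] = 7.
Since (u[24], u[25]) = (u[0], u[1]) = (6, 7) (two consecutive terms determine the rest), the sequence is periodic with period 24.
So u[279] = u[0 + ((279-0) mod 24)] = u[15] = 10.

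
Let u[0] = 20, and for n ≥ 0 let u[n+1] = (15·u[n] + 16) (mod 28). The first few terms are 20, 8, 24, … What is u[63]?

Computing terms: u[0] = 20,  u[1] = 8,  u[2] = 24,  u[3] = 12,  u[4] = 0,  u[5] = 16,  u[6] = 4,  u[7] = 20.
The sequence repeats with period 7.
So u[63] = u[0 + ((63-0) mod 7)] = u[0] = 20.

20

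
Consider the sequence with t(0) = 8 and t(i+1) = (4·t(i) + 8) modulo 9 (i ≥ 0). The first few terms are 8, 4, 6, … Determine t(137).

6

Listing terms: t(0) = 8,  t(1) = 4,  t(2) = 6,  t(3) = 5,  t(4) = 1,  t(5) = 3,  t(6) = 2,  t(7) = 7,  t(8) = 0,  t(9) = 8.
The sequence repeats with period 9.
So t(137) = t(0 + ((137-0) mod 9)) = t(2) = 6.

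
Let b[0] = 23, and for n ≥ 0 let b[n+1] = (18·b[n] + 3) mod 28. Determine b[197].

We have b[0] = 23, b[1] = 25, b[2] = 5, b[3] = 9, b[4] = 25.
Since b[4] = b[1] = 25, the sequence is eventually periodic: after a pre-period of length 1 it cycles with period 3.
For n ≥ 1, b[n] depends only on (n - 1) mod 3. (197 - 1) mod 3 = 1, so b[197] = b[2] = 5.

5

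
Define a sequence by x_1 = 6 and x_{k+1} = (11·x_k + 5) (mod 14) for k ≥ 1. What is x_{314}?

Computing terms: x_1 = 6,  x_2 = 1,  x_3 = 2,  x_4 = 13,  x_5 = 8,  x_6 = 9,  x_7 = 6.
The sequence repeats with period 6.
(314 - 1) mod 6 = 1, so x_{314} = x_2 = 1.

1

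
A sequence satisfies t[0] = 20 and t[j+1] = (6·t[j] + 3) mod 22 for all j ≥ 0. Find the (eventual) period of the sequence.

10

Computing terms: t[0] = 20,  t[1] = 13,  t[2] = 15,  t[3] = 5,  t[4] = 11,  t[5] = 3,  t[6] = 21,  t[7] = 19,  t[8] = 7,  t[9] = 1,  t[10] = 9,  t[11] = 13.
Since t[11] = t[1] = 13, the sequence is eventually periodic: after a pre-period of length 1 it cycles with period 10.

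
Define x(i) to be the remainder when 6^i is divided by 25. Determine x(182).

Computing terms: x(1) = 6,  x(2) = 11,  x(3) = 16,  x(4) = 21,  x(5) = 1,  x(6) = 6.
The sequence repeats with period 5.
So x(182) = x(1 + ((182-1) mod 5)) = x(2) = 11.

11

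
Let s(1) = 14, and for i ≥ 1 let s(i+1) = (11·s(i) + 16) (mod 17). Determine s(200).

1

s(1) = 14, s(2) = 0, s(3) = 16, s(4) = 5, s(5) = 3, s(6) = 15, s(7) = 11, s(8) = 1, s(9) = 10, s(10) = 7, s(11) = 8, s(12) = 2, s(13) = 4, s(14) = 9, s(15) = 13, s(16) = 6, s(17) = 14.
Since s(17) = s(1) = 14, the sequence is periodic with period 16.
(200 - 1) mod 16 = 7, so s(200) = s(8) = 1.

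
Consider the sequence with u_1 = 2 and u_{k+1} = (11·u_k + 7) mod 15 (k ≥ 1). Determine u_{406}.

2

We have u_1 = 2; u_2 = 14; u_3 = 11; u_4 = 8; u_5 = 5; u_6 = 2.
Since u_6 = u_1 = 2, the sequence is periodic with period 5.
(406 - 1) mod 5 = 0, so u_{406} = u_1 = 2.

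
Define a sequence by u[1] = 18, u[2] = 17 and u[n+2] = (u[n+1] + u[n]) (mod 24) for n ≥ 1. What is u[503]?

19

u[1] = 18,  u[2] = 17,  u[3] = 11,  u[4] = 4,  u[5] = 15,  u[6] = 19,  u[7] = 10,  u[8] = 5,  u[9] = 15,  u[10] = 20,  u[11] = 11,  u[12] = 7,  u[13] = 18,  u[14] = 1,  u[15] = 19,  u[16] = 20,  u[17] = 15,  u[18] = 11,  u[19] = 2,  u[20] = 13,  u[21] = 15,  u[22] = 4,  u[23] = 19,  u[24] = 23,  u[25] = 18,  u[26] = 17.
Since (u[25], u[26]) = (u[1], u[2]) = (18, 17) (two consecutive terms determine the rest), the sequence is periodic with period 24.
So u[503] = u[1 + ((503-1) mod 24)] = u[23] = 19.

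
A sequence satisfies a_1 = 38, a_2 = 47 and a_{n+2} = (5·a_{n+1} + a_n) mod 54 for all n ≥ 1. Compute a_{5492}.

35

Computing terms: a_1 = 38,  a_2 = 47,  a_3 = 3,  a_4 = 8,  a_5 = 43,  a_6 = 7,  a_7 = 24,  a_8 = 19,  a_9 = 11,  a_{10} = 20,  a_{11} = 3,  a_{12} = 35,  a_{13} = 16,  a_{14} = 7,  a_{15} = 51,  a_{16} = 46,  a_{17} = 11,  a_{18} = 47,  a_{19} = 30,  a_{20} = 35,  a_{21} = 43,  a_{22} = 34,  a_{23} = 51,  a_{24} = 19,  a_{25} = 38,  a_{26} = 47.
The sequence repeats with period 24.
(5492 - 1) mod 24 = 19, so a_{5492} = a_{20} = 35.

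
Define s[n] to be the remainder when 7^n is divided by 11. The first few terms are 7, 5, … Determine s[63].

2

s[1] = 7, s[2] = 5, s[3] = 2, s[4] = 3, s[5] = 10, s[6] = 4, s[7] = 6, s[8] = 9, s[9] = 8, s[10] = 1, s[11] = 7.
Since s[11] = s[1] = 7, the sequence is periodic with period 10.
So s[63] = s[1 + ((63-1) mod 10)] = s[3] = 2.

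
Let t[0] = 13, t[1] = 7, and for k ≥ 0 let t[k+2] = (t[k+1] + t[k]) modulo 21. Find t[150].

Computing terms: t[0] = 13,  t[1] = 7,  t[2] = 20,  t[3] = 6,  t[4] = 5,  t[5] = 11,  t[6] = 16,  t[7] = 6,  t[8] = 1,  t[9] = 7,  t[10] = 8,  t[11] = 15,  t[12] = 2,  t[13] = 17,  t[14] = 19,  t[15] = 15,  t[16] = 13,  t[17] = 7.
The sequence repeats with period 16.
So t[150] = t[0 + ((150-0) mod 16)] = t[6] = 16.

16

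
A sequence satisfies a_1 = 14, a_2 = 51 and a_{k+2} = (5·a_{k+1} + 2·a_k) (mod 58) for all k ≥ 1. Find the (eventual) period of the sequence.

28

We have a_1 = 14, a_2 = 51, a_3 = 51, a_4 = 9, a_5 = 31, a_6 = 57, a_7 = 57, a_8 = 51, a_9 = 21, a_{10} = 33, a_{11} = 33, a_{12} = 57, a_{13} = 3, a_{14} = 13, a_{15} = 13, a_{16} = 33, a_{17} = 17, a_{18} = 35, a_{19} = 35, a_{20} = 13, a_{21} = 19, a_{22} = 5, a_{23} = 5, a_{24} = 35, a_{25} = 11, a_{26} = 9, a_{27} = 9, a_{28} = 5, a_{29} = 43, a_{30} = 51, a_{31} = 51.
Since (a_{30}, a_{31}) = (a_2, a_3) = (51, 51) (two consecutive terms determine the rest), the sequence is eventually periodic: after a pre-period of length 1 it cycles with period 28.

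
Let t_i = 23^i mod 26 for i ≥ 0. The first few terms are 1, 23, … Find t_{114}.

1

We have t_0 = 1; t_1 = 23; t_2 = 9; t_3 = 25; t_4 = 3; t_5 = 17; t_6 = 1.
Since t_6 = t_0 = 1, the sequence is periodic with period 6.
(114 - 0) mod 6 = 0, so t_{114} = t_0 = 1.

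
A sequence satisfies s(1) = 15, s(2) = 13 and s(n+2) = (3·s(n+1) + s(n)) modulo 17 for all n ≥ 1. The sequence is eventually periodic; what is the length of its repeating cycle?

We have s(1) = 15, s(2) = 13, s(3) = 3, s(4) = 5, s(5) = 1, s(6) = 8, s(7) = 8, s(8) = 15, s(9) = 2, s(10) = 4, s(11) = 14, s(12) = 12, s(13) = 16, s(14) = 9, s(15) = 9, s(16) = 2, s(17) = 15, s(18) = 13.
Since (s(17), s(18)) = (s(1), s(2)) = (15, 13) (two consecutive terms determine the rest), the sequence is periodic with period 16.

16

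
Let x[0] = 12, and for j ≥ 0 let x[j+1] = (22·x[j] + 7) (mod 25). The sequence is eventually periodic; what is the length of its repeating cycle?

20

x[0] = 12, x[1] = 21, x[2] = 19, x[3] = 0, x[4] = 7, x[5] = 11, x[6] = 24, x[7] = 10, x[8] = 2, x[9] = 1, x[10] = 4, x[11] = 20, x[12] = 22, x[13] = 16, x[14] = 9, x[15] = 5, x[16] = 17, x[17] = 6, x[18] = 14, x[19] = 15, x[20] = 12.
Since x[20] = x[0] = 12, the sequence is periodic with period 20.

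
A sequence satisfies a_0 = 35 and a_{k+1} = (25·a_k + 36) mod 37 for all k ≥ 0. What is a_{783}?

a_0 = 35,  a_1 = 23,  a_2 = 19,  a_3 = 30,  a_4 = 9,  a_5 = 2,  a_6 = 12,  a_7 = 3,  a_8 = 0,  a_9 = 36,  a_{10} = 11,  a_{11} = 15,  a_{12} = 4,  a_{13} = 25,  a_{14} = 32,  a_{15} = 22,  a_{16} = 31,  a_{17} = 34,  a_{18} = 35.
The sequence repeats with period 18.
(783 - 0) mod 18 = 9, so a_{783} = a_9 = 36.

36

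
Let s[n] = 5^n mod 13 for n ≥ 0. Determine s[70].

12

Computing terms: s[0] = 1, s[1] = 5, s[2] = 12, s[3] = 8, s[4] = 1.
Since s[4] = s[0] = 1, the sequence is periodic with period 4.
So s[70] = s[0 + ((70-0) mod 4)] = s[2] = 12.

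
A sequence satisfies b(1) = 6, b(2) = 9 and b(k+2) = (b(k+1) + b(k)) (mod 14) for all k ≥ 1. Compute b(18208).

10

b(1) = 6, b(2) = 9, b(3) = 1, b(4) = 10, b(5) = 11, b(6) = 7, b(7) = 4, b(8) = 11, b(9) = 1, b(10) = 12, b(11) = 13, b(12) = 11, b(13) = 10, b(14) = 7, b(15) = 3, b(16) = 10, b(17) = 13, b(18) = 9, b(19) = 8, b(20) = 3, b(21) = 11, b(22) = 0, b(23) = 11, b(24) = 11, b(25) = 8, b(26) = 5, b(27) = 13, b(28) = 4, b(29) = 3, b(30) = 7, b(31) = 10, b(32) = 3, b(33) = 13, b(34) = 2, b(35) = 1, b(36) = 3, b(37) = 4, b(38) = 7, b(39) = 11, b(40) = 4, b(41) = 1, b(42) = 5, b(43) = 6, b(44) = 11, b(45) = 3, b(46) = 0, b(47) = 3, b(48) = 3, b(49) = 6, b(50) = 9.
Since (b(49), b(50)) = (b(1), b(2)) = (6, 9) (two consecutive terms determine the rest), the sequence is periodic with period 48.
So b(18208) = b(1 + ((18208-1) mod 48)) = b(16) = 10.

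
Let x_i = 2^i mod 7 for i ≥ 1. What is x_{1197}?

1

Computing terms: x_1 = 2, x_2 = 4, x_3 = 1, x_4 = 2.
The sequence repeats with period 3.
So x_{1197} = x_{1 + ((1197-1) mod 3)} = x_3 = 1.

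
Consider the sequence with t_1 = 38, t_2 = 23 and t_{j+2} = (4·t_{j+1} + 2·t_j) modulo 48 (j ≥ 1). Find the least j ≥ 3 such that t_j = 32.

Computing terms: t_1 = 38; t_2 = 23; t_3 = 24; t_4 = 46; t_5 = 40; t_6 = 12; t_7 = 32; t_8 = 8; t_9 = 0; t_{10} = 16; t_{11} = 16; t_{12} = 0; t_{13} = 32; t_{14} = 32; t_{15} = 0; t_{16} = 16.
Since (t_{15}, t_{16}) = (t_9, t_{10}) = (0, 16) (two consecutive terms determine the rest), the sequence is eventually periodic: after a pre-period of length 8 it cycles with period 6.
The value 32 first appears (with j ≥ 3) at t_7.

7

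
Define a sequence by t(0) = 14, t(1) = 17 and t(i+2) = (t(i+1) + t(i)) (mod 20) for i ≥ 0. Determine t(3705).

We have t(0) = 14; t(1) = 17; t(2) = 11; t(3) = 8; t(4) = 19; t(5) = 7; t(6) = 6; t(7) = 13; t(8) = 19; t(9) = 12; t(10) = 11; t(11) = 3; t(12) = 14; t(13) = 17.
Since (t(12), t(13)) = (t(0), t(1)) = (14, 17) (two consecutive terms determine the rest), the sequence is periodic with period 12.
So t(3705) = t(0 + ((3705-0) mod 12)) = t(9) = 12.

12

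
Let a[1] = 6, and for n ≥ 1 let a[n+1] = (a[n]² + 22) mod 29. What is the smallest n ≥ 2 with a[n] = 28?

Listing terms: a[1] = 6, a[2] = 0, a[3] = 22, a[4] = 13, a[5] = 17, a[6] = 21, a[7] = 28, a[8] = 23, a[9] = 0.
Since a[9] = a[2] = 0, the sequence is eventually periodic: after a pre-period of length 1 it cycles with period 7.
The value 28 first appears (with n ≥ 2) at a[7].

7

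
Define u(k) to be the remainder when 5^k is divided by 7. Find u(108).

Computing terms: u(0) = 1; u(1) = 5; u(2) = 4; u(3) = 6; u(4) = 2; u(5) = 3; u(6) = 1.
Since u(6) = u(0) = 1, the sequence is periodic with period 6.
(108 - 0) mod 6 = 0, so u(108) = u(0) = 1.

1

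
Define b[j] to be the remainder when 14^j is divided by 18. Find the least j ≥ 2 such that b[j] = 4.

Listing terms: b[1] = 14; b[2] = 16; b[3] = 8; b[4] = 4; b[5] = 2; b[6] = 10; b[7] = 14.
Since b[7] = b[1] = 14, the sequence is periodic with period 6.
The value 4 first appears (with j ≥ 2) at b[4].

4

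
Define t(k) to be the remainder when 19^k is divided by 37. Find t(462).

27

Computing terms: t(0) = 1, t(1) = 19, t(2) = 28, t(3) = 14, t(4) = 7, t(5) = 22, t(6) = 11, t(7) = 24, t(8) = 12, t(9) = 6, t(10) = 3, t(11) = 20, t(12) = 10, t(13) = 5, t(14) = 21, t(15) = 29, t(16) = 33, t(17) = 35, t(18) = 36, t(19) = 18, t(20) = 9, t(21) = 23, t(22) = 30, t(23) = 15, t(24) = 26, t(25) = 13, t(26) = 25, t(27) = 31, t(28) = 34, t(29) = 17, t(30) = 27, t(31) = 32, t(32) = 16, t(33) = 8, t(34) = 4, t(35) = 2, t(36) = 1.
The sequence repeats with period 36.
So t(462) = t(0 + ((462-0) mod 36)) = t(30) = 27.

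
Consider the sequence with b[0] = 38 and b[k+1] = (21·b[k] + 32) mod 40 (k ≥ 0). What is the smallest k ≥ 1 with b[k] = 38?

We have b[0] = 38,  b[1] = 30,  b[2] = 22,  b[3] = 14,  b[4] = 6,  b[5] = 38.
The sequence repeats with period 5.
The value 38 next appears (with k ≥ 1) at b[5].

5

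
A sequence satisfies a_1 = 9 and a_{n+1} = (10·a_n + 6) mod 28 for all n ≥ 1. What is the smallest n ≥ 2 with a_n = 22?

6

We have a_1 = 9,  a_2 = 12,  a_3 = 14,  a_4 = 6,  a_5 = 10,  a_6 = 22,  a_7 = 2,  a_8 = 26,  a_9 = 14.
Since a_9 = a_3 = 14, the sequence is eventually periodic: after a pre-period of length 2 it cycles with period 6.
The value 22 first appears (with n ≥ 2) at a_6.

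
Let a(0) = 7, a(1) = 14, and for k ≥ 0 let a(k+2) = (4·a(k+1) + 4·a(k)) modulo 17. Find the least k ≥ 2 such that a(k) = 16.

2

a(0) = 7,  a(1) = 14,  a(2) = 16,  a(3) = 1,  a(4) = 0,  a(5) = 4,  a(6) = 16,  a(7) = 12,  a(8) = 10,  a(9) = 3,  a(10) = 1,  a(11) = 16,  a(12) = 0,  a(13) = 13,  a(14) = 1,  a(15) = 5,  a(16) = 7,  a(17) = 14.
The sequence repeats with period 16.
The value 16 first appears (with k ≥ 2) at a(2).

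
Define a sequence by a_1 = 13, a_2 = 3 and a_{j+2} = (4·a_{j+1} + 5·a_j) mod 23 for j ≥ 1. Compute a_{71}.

We have a_1 = 13; a_2 = 3; a_3 = 8; a_4 = 1; a_5 = 21; a_6 = 20; a_7 = 1; a_8 = 12; a_9 = 7; a_{10} = 19; a_{11} = 19; a_{12} = 10; a_{13} = 20; a_{14} = 15; a_{15} = 22; a_{16} = 2; a_{17} = 3; a_{18} = 22; a_{19} = 11; a_{20} = 16; a_{21} = 4; a_{22} = 4; a_{23} = 13; a_{24} = 3.
The sequence repeats with period 22.
So a_{71} = a_{1 + ((71-1) mod 22)} = a_5 = 21.

21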